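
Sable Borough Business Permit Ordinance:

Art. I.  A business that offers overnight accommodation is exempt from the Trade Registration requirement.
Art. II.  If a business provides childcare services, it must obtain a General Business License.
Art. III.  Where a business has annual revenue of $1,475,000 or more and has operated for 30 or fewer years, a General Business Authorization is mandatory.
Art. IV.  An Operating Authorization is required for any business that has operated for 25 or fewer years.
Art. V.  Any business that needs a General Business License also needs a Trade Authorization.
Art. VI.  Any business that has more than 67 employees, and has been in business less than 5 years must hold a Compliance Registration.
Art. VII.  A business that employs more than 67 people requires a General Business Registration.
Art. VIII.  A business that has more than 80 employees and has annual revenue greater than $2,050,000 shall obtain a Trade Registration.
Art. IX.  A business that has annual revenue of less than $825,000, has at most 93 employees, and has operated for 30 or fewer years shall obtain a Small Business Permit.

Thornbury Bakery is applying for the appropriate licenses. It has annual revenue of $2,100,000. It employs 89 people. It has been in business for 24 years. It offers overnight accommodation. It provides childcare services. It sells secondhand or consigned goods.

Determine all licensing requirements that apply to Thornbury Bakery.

Art. I. offers overnight accommodation → exempt from Trade Registration.
Art. II. provides childcare services → General Business License required.
Art. III. revenue $2,100,000 ≥ $1,475,000; years in business 24 ≤ 30 → General Business Authorization required.
Art. IV. years in business 24 ≤ 25 → Operating Authorization required.
Art. V. General Business License is required → Trade Authorization also required.
Art. VI. employees 89 > 67; years in business 24 ≥ 5 → Compliance Registration not required.
Art. VII. employees 89 > 67 → General Business Registration required.
Art. VIII. employees 89 > 80; revenue $2,100,000 > $2,050,000 → Trade Registration required.
Art. IX. revenue $2,100,000 ≥ $825,000; employees 89 ≤ 93; years in business 24 ≤ 30 → Small Business Permit not required.

General Business Authorization, General Business License, General Business Registration, Operating Authorization, Trade Authorization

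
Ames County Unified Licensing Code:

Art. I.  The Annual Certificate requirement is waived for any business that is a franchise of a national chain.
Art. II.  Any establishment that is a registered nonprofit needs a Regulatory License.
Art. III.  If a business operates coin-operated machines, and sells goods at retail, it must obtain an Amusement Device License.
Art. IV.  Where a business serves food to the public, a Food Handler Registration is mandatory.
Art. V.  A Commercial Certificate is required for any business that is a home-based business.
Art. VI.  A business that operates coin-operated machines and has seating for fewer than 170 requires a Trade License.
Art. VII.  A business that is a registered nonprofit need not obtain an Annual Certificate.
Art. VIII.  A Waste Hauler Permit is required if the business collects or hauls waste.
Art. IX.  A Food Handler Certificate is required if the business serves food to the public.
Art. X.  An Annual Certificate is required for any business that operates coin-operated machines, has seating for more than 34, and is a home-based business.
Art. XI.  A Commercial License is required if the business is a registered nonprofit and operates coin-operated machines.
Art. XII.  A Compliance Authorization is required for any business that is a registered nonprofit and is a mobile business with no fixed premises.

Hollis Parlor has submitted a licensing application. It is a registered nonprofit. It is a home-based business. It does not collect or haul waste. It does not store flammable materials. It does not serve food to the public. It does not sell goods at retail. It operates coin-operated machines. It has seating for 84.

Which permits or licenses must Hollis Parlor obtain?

Commercial Certificate, Commercial License, Regulatory License, Trade License

Art. I. is a registered nonprofit (not: is a franchise of a national chain) → Annual Certificate exemption does not apply.
Art. II. is a registered nonprofit → Regulatory License required.
Art. III. operates coin-operated machines; does not sell goods at retail → Amusement Device License not required.
Art. IV. does not serve food to the public → Food Handler Registration not required.
Art. V. is a home-based business → Commercial Certificate required.
Art. VI. operates coin-operated machines; seating 84 < 170 → Trade License required.
Art. VII. is a registered nonprofit → exempt from Annual Certificate.
Art. VIII. does not collect or haul waste → Waste Hauler Permit not required.
Art. IX. does not serve food to the public → Food Handler Certificate not required.
Art. X. operates coin-operated machines; seating 84 > 34; is a home-based business → Annual Certificate required.
Art. XI. is a registered nonprofit; operates coin-operated machines → Commercial License required.
Art. XII. is a registered nonprofit; is a home-based business (not: is a mobile business with no fixed premises) → Compliance Authorization not required.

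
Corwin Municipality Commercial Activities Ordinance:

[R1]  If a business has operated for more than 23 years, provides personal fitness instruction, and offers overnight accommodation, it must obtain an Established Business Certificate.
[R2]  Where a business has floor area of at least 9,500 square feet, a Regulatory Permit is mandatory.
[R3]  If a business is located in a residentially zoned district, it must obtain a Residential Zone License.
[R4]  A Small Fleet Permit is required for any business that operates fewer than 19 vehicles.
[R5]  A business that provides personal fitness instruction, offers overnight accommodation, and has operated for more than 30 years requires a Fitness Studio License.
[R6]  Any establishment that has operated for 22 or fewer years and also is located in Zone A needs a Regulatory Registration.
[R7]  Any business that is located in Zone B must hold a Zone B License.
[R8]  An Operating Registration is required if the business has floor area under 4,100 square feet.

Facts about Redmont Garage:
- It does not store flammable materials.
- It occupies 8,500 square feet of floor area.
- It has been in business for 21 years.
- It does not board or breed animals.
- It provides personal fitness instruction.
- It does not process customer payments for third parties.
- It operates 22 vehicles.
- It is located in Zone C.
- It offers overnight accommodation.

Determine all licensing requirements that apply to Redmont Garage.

None

[R1] years in business 21 ≤ 23; provides personal fitness instruction; offers overnight accommodation → Established Business Certificate not required.
[R2] floor area 8,500 square feet < 9,500 square feet → Regulatory Permit not required.
[R3] is located in Zone C (not: is located in a residentially zoned district) → Residential Zone License not required.
[R4] vehicles 22 ≥ 19 → Small Fleet Permit not required.
[R5] provides personal fitness instruction; offers overnight accommodation; years in business 21 ≤ 30 → Fitness Studio License not required.
[R6] years in business 21 ≤ 22; is located in Zone C (not: is located in Zone A) → Regulatory Registration not required.
[R7] is located in Zone C (not: is located in Zone B) → Zone B License not required.
[R8] floor area 8,500 square feet ≥ 4,100 square feet → Operating Registration not required.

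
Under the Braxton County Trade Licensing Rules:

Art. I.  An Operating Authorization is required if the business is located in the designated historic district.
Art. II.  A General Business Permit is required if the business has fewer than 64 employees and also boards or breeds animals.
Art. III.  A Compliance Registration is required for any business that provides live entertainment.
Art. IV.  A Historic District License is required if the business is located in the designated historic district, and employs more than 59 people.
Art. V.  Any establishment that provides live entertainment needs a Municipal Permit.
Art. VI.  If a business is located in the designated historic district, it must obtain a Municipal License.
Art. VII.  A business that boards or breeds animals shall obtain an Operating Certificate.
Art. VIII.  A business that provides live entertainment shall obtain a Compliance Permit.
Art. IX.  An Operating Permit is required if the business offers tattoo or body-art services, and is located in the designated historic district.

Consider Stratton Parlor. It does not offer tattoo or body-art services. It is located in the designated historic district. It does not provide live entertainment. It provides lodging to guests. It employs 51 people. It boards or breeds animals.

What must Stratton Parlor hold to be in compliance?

Art. I. is located in the designated historic district → Operating Authorization required.
Art. II. employees 51 < 64; boards or breeds animals → General Business Permit required.
Art. III. does not provide live entertainment → Compliance Registration not required.
Art. IV. is located in the designated historic district; employees 51 ≤ 59 → Historic District License not required.
Art. V. does not provide live entertainment → Municipal Permit not required.
Art. VI. is located in the designated historic district → Municipal License required.
Art. VII. boards or breeds animals → Operating Certificate required.
Art. VIII. does not provide live entertainment → Compliance Permit not required.
Art. IX. does not offer tattoo or body-art services; is located in the designated historic district → Operating Permit not required.

General Business Permit, Municipal License, Operating Authorization, Operating Certificate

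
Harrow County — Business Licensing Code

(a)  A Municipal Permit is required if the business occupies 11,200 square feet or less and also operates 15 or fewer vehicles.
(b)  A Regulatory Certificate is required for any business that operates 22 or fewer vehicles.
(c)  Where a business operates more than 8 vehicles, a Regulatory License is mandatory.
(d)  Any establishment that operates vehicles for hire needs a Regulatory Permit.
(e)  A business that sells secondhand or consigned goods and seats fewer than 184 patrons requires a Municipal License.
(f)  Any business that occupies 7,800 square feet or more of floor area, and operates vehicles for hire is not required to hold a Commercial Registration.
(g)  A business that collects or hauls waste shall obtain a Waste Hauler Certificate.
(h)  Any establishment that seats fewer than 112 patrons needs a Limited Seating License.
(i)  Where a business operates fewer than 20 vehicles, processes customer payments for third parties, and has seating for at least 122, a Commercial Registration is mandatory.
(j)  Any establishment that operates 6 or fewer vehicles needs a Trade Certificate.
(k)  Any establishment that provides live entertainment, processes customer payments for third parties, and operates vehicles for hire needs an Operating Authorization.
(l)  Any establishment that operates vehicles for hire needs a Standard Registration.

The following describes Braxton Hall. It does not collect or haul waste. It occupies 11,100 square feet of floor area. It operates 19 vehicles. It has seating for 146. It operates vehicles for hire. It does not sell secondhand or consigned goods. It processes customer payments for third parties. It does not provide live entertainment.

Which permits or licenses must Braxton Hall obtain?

(a) floor area 11,100 square feet ≤ 11,200 square feet; vehicles 19 > 15 → Municipal Permit not required.
(b) vehicles 19 ≤ 22 → Regulatory Certificate required.
(c) vehicles 19 > 8 → Regulatory License required.
(d) operates vehicles for hire → Regulatory Permit required.
(e) does not sell secondhand or consigned goods; seating 146 < 184 → Municipal License not required.
(f) floor area 11,100 square feet ≥ 7,800 square feet; operates vehicles for hire → exempt from Commercial Registration.
(g) does not collect or haul waste → Waste Hauler Certificate not required.
(h) seating 146 ≥ 112 → Limited Seating License not required.
(i) vehicles 19 < 20; processes customer payments for third parties; seating 146 ≥ 122 → Commercial Registration required.
(j) vehicles 19 > 6 → Trade Certificate not required.
(k) does not provide live entertainment; processes customer payments for third parties; operates vehicles for hire → Operating Authorization not required.
(l) operates vehicles for hire → Standard Registration required.

Regulatory Certificate, Regulatory License, Regulatory Permit, Standard Registration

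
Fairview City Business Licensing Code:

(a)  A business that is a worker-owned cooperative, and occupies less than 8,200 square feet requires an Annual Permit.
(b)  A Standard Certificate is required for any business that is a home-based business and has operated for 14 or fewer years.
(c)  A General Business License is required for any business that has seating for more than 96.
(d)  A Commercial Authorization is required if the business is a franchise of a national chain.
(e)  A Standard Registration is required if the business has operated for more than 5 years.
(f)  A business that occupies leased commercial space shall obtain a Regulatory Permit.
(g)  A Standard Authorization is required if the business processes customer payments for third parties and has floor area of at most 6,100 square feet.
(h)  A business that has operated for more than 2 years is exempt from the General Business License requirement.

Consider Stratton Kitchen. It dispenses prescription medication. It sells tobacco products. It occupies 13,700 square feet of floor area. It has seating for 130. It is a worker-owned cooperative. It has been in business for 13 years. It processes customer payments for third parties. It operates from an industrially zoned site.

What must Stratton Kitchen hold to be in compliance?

Standard Registration

(a) is a worker-owned cooperative; floor area 13,700 square feet ≥ 8,200 square feet → Annual Permit not required.
(b) operates from an industrially zoned site (not: is a home-based business); years in business 13 ≤ 14 → Standard Certificate not required.
(c) seating 130 > 96 → General Business License required.
(d) is a worker-owned cooperative (not: is a franchise of a national chain) → Commercial Authorization not required.
(e) years in business 13 > 5 → Standard Registration required.
(f) operates from an industrially zoned site (not: occupies leased commercial space) → Regulatory Permit not required.
(g) processes customer payments for third parties; floor area 13,700 square feet > 6,100 square feet → Standard Authorization not required.
(h) years in business 13 > 2 → exempt from General Business License.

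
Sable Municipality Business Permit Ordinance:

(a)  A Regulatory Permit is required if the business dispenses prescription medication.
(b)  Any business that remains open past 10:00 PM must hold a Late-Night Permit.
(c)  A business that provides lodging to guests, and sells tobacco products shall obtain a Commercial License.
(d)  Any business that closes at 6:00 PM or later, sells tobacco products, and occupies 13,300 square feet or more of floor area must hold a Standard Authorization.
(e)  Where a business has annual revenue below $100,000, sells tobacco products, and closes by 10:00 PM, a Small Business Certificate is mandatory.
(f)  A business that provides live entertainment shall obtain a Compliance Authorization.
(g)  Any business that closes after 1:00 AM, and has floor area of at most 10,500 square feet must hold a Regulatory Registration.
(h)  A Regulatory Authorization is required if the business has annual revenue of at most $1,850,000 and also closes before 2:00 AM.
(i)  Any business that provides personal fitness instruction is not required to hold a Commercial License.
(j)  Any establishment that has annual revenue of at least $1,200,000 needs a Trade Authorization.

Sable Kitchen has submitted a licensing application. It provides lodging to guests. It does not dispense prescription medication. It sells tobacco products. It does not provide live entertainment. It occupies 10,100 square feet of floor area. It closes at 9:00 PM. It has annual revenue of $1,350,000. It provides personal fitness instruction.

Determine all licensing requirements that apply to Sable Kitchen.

Regulatory Authorization, Trade Authorization

(a) does not dispense prescription medication → Regulatory Permit not required.
(b) closes 9:00 PM, at/before 10:00 PM → Late-Night Permit not required.
(c) provides lodging to guests; sells tobacco products → Commercial License required.
(d) closes 9:00 PM, after 6:00 PM; sells tobacco products; floor area 10,100 square feet < 13,300 square feet → Standard Authorization not required.
(e) revenue $1,350,000 ≥ $100,000; sells tobacco products; closes 9:00 PM, at/before 10:00 PM → Small Business Certificate not required.
(f) does not provide live entertainment → Compliance Authorization not required.
(g) closes 9:00 PM, at/before 1:00 AM; floor area 10,100 square feet ≤ 10,500 square feet → Regulatory Registration not required.
(h) revenue $1,350,000 ≤ $1,850,000; closes 9:00 PM, at/before 2:00 AM → Regulatory Authorization required.
(i) provides personal fitness instruction → exempt from Commercial License.
(j) revenue $1,350,000 ≥ $1,200,000 → Trade Authorization required.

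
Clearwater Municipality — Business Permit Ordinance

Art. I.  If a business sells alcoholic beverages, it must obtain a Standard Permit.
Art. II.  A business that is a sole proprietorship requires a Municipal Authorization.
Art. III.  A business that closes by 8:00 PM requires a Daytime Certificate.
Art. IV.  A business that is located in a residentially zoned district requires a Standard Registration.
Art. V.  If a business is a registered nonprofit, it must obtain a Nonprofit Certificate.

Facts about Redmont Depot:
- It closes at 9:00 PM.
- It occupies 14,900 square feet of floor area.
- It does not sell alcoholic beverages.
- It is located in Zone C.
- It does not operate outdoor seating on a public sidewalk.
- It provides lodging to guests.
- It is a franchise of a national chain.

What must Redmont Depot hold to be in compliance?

None

Art. I. does not sell alcoholic beverages → Standard Permit not required.
Art. II. is a franchise of a national chain (not: is a sole proprietorship) → Municipal Authorization not required.
Art. III. closes 9:00 PM, after 8:00 PM → Daytime Certificate not required.
Art. IV. is located in Zone C (not: is located in a residentially zoned district) → Standard Registration not required.
Art. V. is a franchise of a national chain (not: is a registered nonprofit) → Nonprofit Certificate not required.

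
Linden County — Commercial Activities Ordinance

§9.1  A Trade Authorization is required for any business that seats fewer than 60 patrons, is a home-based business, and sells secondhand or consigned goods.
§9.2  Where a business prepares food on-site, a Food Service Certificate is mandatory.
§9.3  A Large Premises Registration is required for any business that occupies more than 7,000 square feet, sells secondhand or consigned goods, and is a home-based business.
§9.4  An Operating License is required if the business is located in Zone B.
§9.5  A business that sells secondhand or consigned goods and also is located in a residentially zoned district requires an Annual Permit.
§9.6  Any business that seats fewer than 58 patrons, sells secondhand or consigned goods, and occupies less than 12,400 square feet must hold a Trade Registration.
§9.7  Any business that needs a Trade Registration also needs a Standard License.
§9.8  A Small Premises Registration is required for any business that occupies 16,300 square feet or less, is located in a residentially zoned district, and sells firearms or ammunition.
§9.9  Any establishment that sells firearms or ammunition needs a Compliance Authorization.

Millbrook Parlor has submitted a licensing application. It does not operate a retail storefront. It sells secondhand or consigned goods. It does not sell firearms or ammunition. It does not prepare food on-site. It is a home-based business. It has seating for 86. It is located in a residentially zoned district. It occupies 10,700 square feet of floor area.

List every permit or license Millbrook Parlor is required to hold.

Annual Permit, Large Premises Registration

§9.1 seating 86 ≥ 60; is a home-based business; sells secondhand or consigned goods → Trade Authorization not required.
§9.2 does not prepare food on-site → Food Service Certificate not required.
§9.3 floor area 10,700 square feet > 7,000 square feet; sells secondhand or consigned goods; is a home-based business → Large Premises Registration required.
§9.4 is located in a residentially zoned district (not: is located in Zone B) → Operating License not required.
§9.5 sells secondhand or consigned goods; is located in a residentially zoned district → Annual Permit required.
§9.6 seating 86 ≥ 58; sells secondhand or consigned goods; floor area 10,700 square feet < 12,400 square feet → Trade Registration not required.
§9.7 Trade Registration is not required → no effect.
§9.8 floor area 10,700 square feet ≤ 16,300 square feet; is located in a residentially zoned district; does not sell firearms or ammunition → Small Premises Registration not required.
§9.9 does not sell firearms or ammunition → Compliance Authorization not required.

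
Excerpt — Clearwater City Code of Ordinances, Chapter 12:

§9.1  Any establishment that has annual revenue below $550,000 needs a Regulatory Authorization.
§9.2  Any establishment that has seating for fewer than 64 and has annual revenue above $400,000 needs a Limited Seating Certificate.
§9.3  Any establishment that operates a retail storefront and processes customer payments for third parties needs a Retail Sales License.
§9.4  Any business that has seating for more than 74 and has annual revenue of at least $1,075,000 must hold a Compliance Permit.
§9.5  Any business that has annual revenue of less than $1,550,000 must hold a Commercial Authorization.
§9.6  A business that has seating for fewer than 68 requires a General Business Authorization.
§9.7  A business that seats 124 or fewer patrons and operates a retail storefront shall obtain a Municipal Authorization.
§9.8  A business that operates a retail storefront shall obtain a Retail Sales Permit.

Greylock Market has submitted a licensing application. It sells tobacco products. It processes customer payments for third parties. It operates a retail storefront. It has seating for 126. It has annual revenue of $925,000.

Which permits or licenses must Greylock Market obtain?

§9.1 revenue $925,000 ≥ $550,000 → Regulatory Authorization not required.
§9.2 seating 126 ≥ 64; revenue $925,000 > $400,000 → Limited Seating Certificate not required.
§9.3 operates a retail storefront; processes customer payments for third parties → Retail Sales License required.
§9.4 seating 126 > 74; revenue $925,000 < $1,075,000 → Compliance Permit not required.
§9.5 revenue $925,000 < $1,550,000 → Commercial Authorization required.
§9.6 seating 126 ≥ 68 → General Business Authorization not required.
§9.7 seating 126 > 124; operates a retail storefront → Municipal Authorization not required.
§9.8 operates a retail storefront → Retail Sales Permit required.

Commercial Authorization, Retail Sales License, Retail Sales Permit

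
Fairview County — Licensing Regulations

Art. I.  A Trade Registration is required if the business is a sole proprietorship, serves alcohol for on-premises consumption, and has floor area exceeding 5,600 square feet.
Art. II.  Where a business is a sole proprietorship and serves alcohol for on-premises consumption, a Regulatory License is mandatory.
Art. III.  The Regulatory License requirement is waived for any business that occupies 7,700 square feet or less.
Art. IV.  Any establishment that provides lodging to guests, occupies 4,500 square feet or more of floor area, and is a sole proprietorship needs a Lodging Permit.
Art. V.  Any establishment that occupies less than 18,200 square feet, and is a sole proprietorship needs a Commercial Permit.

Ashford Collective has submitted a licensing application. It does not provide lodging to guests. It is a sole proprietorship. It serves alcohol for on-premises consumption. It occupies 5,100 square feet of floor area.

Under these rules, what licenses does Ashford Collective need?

Art. I. is a sole proprietorship; serves alcohol for on-premises consumption; floor area 5,100 square feet ≤ 5,600 square feet → Trade Registration not required.
Art. II. is a sole proprietorship; serves alcohol for on-premises consumption → Regulatory License required.
Art. III. floor area 5,100 square feet ≤ 7,700 square feet → exempt from Regulatory License.
Art. IV. does not provide lodging to guests; floor area 5,100 square feet ≥ 4,500 square feet; is a sole proprietorship → Lodging Permit not required.
Art. V. floor area 5,100 square feet < 18,200 square feet; is a sole proprietorship → Commercial Permit required.

Commercial Permit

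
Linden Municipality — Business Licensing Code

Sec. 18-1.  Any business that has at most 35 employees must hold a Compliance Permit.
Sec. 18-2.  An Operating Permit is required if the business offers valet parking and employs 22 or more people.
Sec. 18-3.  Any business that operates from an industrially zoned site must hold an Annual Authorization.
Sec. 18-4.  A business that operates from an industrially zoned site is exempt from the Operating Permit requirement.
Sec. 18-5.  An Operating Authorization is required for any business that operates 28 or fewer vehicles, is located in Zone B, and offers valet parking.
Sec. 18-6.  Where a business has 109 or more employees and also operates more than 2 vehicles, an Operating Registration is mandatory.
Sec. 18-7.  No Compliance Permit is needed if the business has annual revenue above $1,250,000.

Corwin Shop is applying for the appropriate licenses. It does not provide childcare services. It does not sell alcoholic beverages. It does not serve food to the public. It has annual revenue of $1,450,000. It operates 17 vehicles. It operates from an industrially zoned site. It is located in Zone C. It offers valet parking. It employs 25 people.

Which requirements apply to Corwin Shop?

Sec. 18-1. employees 25 ≤ 35 → Compliance Permit required.
Sec. 18-2. offers valet parking; employees 25 ≥ 22 → Operating Permit required.
Sec. 18-3. operates from an industrially zoned site → Annual Authorization required.
Sec. 18-4. operates from an industrially zoned site → exempt from Operating Permit.
Sec. 18-5. vehicles 17 ≤ 28; is located in Zone C (not: is located in Zone B); offers valet parking → Operating Authorization not required.
Sec. 18-6. employees 25 < 109; vehicles 17 > 2 → Operating Registration not required.
Sec. 18-7. revenue $1,450,000 > $1,250,000 → exempt from Compliance Permit.

Annual Authorization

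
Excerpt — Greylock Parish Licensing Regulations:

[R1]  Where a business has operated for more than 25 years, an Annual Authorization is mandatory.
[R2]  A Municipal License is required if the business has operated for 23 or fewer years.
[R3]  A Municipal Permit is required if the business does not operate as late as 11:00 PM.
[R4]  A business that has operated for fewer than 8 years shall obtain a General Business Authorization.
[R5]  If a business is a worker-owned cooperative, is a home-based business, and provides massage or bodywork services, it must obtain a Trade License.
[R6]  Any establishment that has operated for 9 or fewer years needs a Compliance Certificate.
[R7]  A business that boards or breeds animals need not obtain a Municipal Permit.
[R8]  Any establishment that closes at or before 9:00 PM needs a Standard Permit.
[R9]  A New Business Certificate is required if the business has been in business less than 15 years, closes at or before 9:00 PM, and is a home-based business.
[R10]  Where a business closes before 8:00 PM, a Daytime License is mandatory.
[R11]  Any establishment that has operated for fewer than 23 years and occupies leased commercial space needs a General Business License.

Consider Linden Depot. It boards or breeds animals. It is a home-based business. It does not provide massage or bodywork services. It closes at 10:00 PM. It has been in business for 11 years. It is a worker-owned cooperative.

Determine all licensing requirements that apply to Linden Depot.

Municipal License

[R1] years in business 11 ≤ 25 → Annual Authorization not required.
[R2] years in business 11 ≤ 23 → Municipal License required.
[R3] closes 10:00 PM, at/before 11:00 PM → Municipal Permit required.
[R4] years in business 11 ≥ 8 → General Business Authorization not required.
[R5] is a worker-owned cooperative; is a home-based business; does not provide massage or bodywork services → Trade License not required.
[R6] years in business 11 > 9 → Compliance Certificate not required.
[R7] boards or breeds animals → exempt from Municipal Permit.
[R8] closes 10:00 PM, after 9:00 PM → Standard Permit not required.
[R9] years in business 11 < 15; closes 10:00 PM, after 9:00 PM; is a home-based business → New Business Certificate not required.
[R10] closes 10:00 PM, after 8:00 PM → Daytime License not required.
[R11] years in business 11 < 23; is a home-based business (not: occupies leased commercial space) → General Business License not required.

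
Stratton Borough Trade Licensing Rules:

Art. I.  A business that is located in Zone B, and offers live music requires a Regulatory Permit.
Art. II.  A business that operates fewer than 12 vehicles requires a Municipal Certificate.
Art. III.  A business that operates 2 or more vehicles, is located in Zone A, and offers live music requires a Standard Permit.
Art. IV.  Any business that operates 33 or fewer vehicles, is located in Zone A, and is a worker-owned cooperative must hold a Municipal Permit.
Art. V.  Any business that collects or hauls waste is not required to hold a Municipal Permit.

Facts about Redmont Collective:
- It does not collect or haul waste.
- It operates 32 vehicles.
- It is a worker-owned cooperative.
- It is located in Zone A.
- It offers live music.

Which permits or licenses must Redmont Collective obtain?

Art. I. is located in Zone A (not: is located in Zone B); offers live music → Regulatory Permit not required.
Art. II. vehicles 32 ≥ 12 → Municipal Certificate not required.
Art. III. vehicles 32 ≥ 2; is located in Zone A; offers live music → Standard Permit required.
Art. IV. vehicles 32 ≤ 33; is located in Zone A; is a worker-owned cooperative → Municipal Permit required.
Art. V. does not collect or haul waste → Municipal Permit exemption does not apply.

Municipal Permit, Standard Permit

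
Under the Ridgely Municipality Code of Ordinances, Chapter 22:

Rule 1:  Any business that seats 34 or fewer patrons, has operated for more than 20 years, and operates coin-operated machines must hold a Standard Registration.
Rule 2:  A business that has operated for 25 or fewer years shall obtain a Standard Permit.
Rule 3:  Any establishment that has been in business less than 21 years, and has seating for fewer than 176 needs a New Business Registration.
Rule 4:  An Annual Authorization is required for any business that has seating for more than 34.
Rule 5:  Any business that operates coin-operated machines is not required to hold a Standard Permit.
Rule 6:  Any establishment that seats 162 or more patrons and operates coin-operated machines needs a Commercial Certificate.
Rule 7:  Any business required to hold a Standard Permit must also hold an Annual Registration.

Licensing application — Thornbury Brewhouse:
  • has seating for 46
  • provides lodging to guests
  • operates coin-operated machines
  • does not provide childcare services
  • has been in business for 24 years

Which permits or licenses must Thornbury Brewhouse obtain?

Rule 1: seating 46 > 34; years in business 24 > 20; operates coin-operated machines → Standard Registration not required.
Rule 2: years in business 24 ≤ 25 → Standard Permit required.
Rule 3: years in business 24 ≥ 21; seating 46 < 176 → New Business Registration not required.
Rule 4: seating 46 > 34 → Annual Authorization required.
Rule 5: operates coin-operated machines → exempt from Standard Permit.
Rule 6: seating 46 < 162; operates coin-operated machines → Commercial Certificate not required.
Rule 7: Standard Permit is not required → no effect.

Annual Authorization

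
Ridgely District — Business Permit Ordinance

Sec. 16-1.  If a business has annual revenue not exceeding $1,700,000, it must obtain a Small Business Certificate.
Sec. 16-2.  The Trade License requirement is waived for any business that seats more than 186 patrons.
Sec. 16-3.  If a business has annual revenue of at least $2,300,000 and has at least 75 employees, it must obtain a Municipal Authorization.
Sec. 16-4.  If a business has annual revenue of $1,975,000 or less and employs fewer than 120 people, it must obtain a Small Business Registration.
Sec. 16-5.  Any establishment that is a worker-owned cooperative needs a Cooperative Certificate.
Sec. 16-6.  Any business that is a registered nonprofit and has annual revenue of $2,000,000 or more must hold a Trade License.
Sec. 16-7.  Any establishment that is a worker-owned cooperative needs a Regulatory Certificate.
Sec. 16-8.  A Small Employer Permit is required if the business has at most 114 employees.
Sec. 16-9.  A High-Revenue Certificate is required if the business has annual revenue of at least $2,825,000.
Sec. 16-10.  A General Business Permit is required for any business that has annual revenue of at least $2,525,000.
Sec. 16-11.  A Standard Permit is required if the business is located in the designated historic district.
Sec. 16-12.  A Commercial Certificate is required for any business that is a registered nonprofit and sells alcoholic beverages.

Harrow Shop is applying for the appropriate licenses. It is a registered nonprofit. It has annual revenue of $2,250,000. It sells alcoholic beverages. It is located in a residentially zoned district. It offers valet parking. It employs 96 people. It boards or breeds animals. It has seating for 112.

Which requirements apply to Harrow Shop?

Commercial Certificate, Small Employer Permit, Trade License

Sec. 16-1. revenue $2,250,000 > $1,700,000 → Small Business Certificate not required.
Sec. 16-2. seating 112 ≤ 186 → Trade License exemption does not apply.
Sec. 16-3. revenue $2,250,000 < $2,300,000; employees 96 ≥ 75 → Municipal Authorization not required.
Sec. 16-4. revenue $2,250,000 > $1,975,000; employees 96 < 120 → Small Business Registration not required.
Sec. 16-5. is a registered nonprofit (not: is a worker-owned cooperative) → Cooperative Certificate not required.
Sec. 16-6. is a registered nonprofit; revenue $2,250,000 ≥ $2,000,000 → Trade License required.
Sec. 16-7. is a registered nonprofit (not: is a worker-owned cooperative) → Regulatory Certificate not required.
Sec. 16-8. employees 96 ≤ 114 → Small Employer Permit required.
Sec. 16-9. revenue $2,250,000 < $2,825,000 → High-Revenue Certificate not required.
Sec. 16-10. revenue $2,250,000 < $2,525,000 → General Business Permit not required.
Sec. 16-11. is located in a residentially zoned district (not: is located in the designated historic district) → Standard Permit not required.
Sec. 16-12. is a registered nonprofit; sells alcoholic beverages → Commercial Certificate required.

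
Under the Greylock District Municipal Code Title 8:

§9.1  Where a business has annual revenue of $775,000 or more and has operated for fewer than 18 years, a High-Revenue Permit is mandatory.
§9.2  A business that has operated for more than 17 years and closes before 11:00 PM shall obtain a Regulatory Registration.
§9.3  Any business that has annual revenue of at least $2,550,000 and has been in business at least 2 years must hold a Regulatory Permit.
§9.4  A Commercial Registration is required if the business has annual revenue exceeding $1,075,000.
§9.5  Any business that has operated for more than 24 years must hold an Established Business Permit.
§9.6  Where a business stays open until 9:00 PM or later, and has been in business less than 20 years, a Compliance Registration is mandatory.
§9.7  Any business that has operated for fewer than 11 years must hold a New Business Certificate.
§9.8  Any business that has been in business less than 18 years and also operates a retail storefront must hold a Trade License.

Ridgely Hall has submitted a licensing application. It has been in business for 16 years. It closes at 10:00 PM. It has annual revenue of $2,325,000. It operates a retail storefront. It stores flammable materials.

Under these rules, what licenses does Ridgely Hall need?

§9.1 revenue $2,325,000 ≥ $775,000; years in business 16 < 18 → High-Revenue Permit required.
§9.2 years in business 16 ≤ 17; closes 10:00 PM, at/before 11:00 PM → Regulatory Registration not required.
§9.3 revenue $2,325,000 < $2,550,000; years in business 16 ≥ 2 → Regulatory Permit not required.
§9.4 revenue $2,325,000 > $1,075,000 → Commercial Registration required.
§9.5 years in business 16 ≤ 24 → Established Business Permit not required.
§9.6 closes 10:00 PM, after 9:00 PM; years in business 16 < 20 → Compliance Registration required.
§9.7 years in business 16 ≥ 11 → New Business Certificate not required.
§9.8 years in business 16 < 18; operates a retail storefront → Trade License required.

Commercial Registration, Compliance Registration, High-Revenue Permit, Trade License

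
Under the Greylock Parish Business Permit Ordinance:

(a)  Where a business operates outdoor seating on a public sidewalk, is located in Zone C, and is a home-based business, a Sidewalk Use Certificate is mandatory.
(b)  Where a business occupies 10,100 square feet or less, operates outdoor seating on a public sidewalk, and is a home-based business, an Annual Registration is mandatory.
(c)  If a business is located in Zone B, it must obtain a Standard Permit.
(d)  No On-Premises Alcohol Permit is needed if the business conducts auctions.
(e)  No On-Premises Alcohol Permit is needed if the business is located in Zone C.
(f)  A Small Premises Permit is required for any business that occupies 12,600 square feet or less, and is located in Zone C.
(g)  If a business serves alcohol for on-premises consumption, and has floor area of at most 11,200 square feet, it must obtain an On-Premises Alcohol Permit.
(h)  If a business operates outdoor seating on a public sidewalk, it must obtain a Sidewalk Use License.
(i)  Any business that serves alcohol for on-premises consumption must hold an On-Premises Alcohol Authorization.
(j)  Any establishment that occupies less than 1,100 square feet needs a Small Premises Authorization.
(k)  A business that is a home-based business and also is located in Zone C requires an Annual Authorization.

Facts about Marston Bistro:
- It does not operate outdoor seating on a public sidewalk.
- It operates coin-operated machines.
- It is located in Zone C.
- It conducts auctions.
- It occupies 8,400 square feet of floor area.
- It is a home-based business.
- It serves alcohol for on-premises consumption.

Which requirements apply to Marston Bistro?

Annual Authorization, On-Premises Alcohol Authorization, Small Premises Permit

(a) does not operate outdoor seating on a public sidewalk; is located in Zone C; is a home-based business → Sidewalk Use Certificate not required.
(b) floor area 8,400 square feet ≤ 10,100 square feet; does not operate outdoor seating on a public sidewalk; is a home-based business → Annual Registration not required.
(c) is located in Zone C (not: is located in Zone B) → Standard Permit not required.
(d) conducts auctions → exempt from On-Premises Alcohol Permit.
(e) is located in Zone C → exempt from On-Premises Alcohol Permit.
(f) floor area 8,400 square feet ≤ 12,600 square feet; is located in Zone C → Small Premises Permit required.
(g) serves alcohol for on-premises consumption; floor area 8,400 square feet ≤ 11,200 square feet → On-Premises Alcohol Permit required.
(h) does not operate outdoor seating on a public sidewalk → Sidewalk Use License not required.
(i) serves alcohol for on-premises consumption → On-Premises Alcohol Authorization required.
(j) floor area 8,400 square feet ≥ 1,100 square feet → Small Premises Authorization not required.
(k) is a home-based business; is located in Zone C → Annual Authorization required.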